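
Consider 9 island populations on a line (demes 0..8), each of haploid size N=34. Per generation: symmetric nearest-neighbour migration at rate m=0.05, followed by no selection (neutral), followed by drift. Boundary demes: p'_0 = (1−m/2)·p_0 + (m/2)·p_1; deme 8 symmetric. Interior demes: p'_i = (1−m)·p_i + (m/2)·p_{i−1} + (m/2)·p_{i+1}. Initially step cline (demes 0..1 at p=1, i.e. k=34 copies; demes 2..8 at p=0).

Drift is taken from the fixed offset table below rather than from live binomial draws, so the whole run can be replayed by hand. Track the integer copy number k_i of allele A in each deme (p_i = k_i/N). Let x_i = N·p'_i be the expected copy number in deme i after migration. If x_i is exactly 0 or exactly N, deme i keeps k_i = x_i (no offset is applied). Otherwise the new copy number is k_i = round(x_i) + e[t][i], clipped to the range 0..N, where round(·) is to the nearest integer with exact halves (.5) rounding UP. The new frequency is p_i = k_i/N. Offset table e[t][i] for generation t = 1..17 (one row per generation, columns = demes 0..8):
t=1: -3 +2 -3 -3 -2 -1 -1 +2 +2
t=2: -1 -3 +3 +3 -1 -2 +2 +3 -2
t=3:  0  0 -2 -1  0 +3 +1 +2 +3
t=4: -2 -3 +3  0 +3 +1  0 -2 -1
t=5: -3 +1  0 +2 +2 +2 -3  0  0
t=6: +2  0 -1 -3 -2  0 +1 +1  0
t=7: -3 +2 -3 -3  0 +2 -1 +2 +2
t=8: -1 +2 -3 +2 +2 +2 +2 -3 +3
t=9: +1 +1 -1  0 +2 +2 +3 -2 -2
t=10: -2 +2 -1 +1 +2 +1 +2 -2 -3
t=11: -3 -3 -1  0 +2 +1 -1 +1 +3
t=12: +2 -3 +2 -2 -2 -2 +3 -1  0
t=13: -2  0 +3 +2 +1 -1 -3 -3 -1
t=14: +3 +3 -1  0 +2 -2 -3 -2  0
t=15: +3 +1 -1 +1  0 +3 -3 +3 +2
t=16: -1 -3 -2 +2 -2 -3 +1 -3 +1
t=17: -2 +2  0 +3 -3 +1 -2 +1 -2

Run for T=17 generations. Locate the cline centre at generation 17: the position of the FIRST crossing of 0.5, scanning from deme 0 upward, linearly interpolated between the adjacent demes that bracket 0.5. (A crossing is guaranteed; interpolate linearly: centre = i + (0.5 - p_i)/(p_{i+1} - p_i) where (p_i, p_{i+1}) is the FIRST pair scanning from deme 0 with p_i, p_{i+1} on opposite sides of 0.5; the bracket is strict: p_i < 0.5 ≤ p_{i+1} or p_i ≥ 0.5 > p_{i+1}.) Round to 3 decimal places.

1.400

t=0: k=[34 34 0 0 0 0 0 0 0]
t=1: x=[34.0000 33.1500 0.8500 0.0000 0.0000 0.0000 0.0000 0.0000 0.0000] k=[34 34 0 0 0 0 0 0 0]
t=2: x=[34.0000 33.1500 0.8500 0.0000 0.0000 0.0000 0.0000 0.0000 0.0000] k=[34 30 4 0 0 0 0 0 0]
t=3: x=[33.9000 29.4500 4.5500 0.1000 0.0000 0.0000 0.0000 0.0000 0.0000] k=[34 29 3 0 0 0 0 0 0]
t=4: x=[33.8750 28.4750 3.5750 0.0750 0.0000 0.0000 0.0000 0.0000 0.0000] k=[32 25 7 0 0 0 0 0 0]
t=5: x=[31.8250 24.7250 7.2750 0.1750 0.0000 0.0000 0.0000 0.0000 0.0000] k=[29 26 7 2 0 0 0 0 0]
t=6: x=[28.9250 25.6000 7.3500 2.0750 0.0500 0.0000 0.0000 0.0000 0.0000] k=[31 26 6 0 0 0 0 0 0]
t=7: x=[30.8750 25.6250 6.3500 0.1500 0.0000 0.0000 0.0000 0.0000 0.0000] k=[28 28 3 0 0 0 0 0 0]
t=8: x=[28.0000 27.3750 3.5500 0.0750 0.0000 0.0000 0.0000 0.0000 0.0000] k=[27 29 1 2 0 0 0 0 0]
t=9: x=[27.0500 28.2500 1.7250 1.9250 0.0500 0.0000 0.0000 0.0000 0.0000] k=[28 29 1 2 2 0 0 0 0]
t=10: x=[28.0250 28.2750 1.7250 1.9750 1.9500 0.0500 0.0000 0.0000 0.0000] k=[26 30 1 3 4 1 0 0 0]
t=11: x=[26.1000 29.1750 1.7750 2.9750 3.9000 1.0500 0.0250 0.0000 0.0000] k=[23 26 1 3 6 2 0 0 0]
t=12: x=[23.0750 25.3000 1.6750 3.0250 5.8250 2.0500 0.0500 0.0000 0.0000] k=[25 22 4 1 4 0 3 0 0]
t=13: x=[24.9250 21.6250 4.3750 1.1500 3.8250 0.1750 2.8500 0.0750 0.0000] k=[23 22 7 3 5 0 0 0 0]
t=14: x=[22.9750 21.6500 7.2750 3.1500 4.8250 0.1250 0.0000 0.0000 0.0000] k=[26 25 6 3 7 0 0 0 0]
t=15: x=[25.9750 24.5500 6.4000 3.1750 6.7250 0.1750 0.0000 0.0000 0.0000] k=[29 26 5 4 7 3 0 0 0]
t=16: x=[28.9250 25.5500 5.5000 4.1000 6.8250 3.0250 0.0750 0.0000 0.0000] k=[28 23 4 6 5 0 1 0 0]
t=17: x=[27.8750 22.6500 4.5250 5.9250 4.9000 0.1500 0.9500 0.0250 0.0000] k=[26 25 5 9 2 1 0 1 0]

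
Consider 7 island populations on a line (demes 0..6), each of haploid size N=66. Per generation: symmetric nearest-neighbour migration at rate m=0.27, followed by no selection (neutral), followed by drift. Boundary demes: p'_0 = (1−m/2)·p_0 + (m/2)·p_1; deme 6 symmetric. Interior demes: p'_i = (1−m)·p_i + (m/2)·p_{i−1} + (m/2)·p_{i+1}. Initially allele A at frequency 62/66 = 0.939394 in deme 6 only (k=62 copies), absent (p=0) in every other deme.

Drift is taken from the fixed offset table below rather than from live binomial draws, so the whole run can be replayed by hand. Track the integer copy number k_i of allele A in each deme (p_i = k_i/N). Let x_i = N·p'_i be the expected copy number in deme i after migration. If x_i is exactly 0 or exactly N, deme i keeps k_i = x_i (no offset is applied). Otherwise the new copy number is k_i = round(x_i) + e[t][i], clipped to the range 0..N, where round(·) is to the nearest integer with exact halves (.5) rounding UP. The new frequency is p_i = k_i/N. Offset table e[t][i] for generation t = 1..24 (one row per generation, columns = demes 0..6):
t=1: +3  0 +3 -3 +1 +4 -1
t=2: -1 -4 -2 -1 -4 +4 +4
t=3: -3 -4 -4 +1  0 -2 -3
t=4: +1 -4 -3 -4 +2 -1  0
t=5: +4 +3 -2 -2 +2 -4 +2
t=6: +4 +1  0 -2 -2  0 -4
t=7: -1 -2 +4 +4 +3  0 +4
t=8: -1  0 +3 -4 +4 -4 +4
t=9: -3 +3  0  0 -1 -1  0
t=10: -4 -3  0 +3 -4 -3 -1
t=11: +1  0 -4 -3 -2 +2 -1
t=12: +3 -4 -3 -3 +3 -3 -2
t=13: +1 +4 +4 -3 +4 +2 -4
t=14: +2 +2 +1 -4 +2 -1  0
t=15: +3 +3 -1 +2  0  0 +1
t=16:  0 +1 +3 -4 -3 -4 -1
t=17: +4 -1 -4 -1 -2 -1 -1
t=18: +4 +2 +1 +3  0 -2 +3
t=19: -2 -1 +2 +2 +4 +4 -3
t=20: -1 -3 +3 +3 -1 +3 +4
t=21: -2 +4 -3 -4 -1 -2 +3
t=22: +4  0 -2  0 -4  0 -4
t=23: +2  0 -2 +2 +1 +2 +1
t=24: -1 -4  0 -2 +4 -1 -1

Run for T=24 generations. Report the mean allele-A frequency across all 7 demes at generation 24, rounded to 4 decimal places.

t=0: k=[0 0 0 0 0 0 62]
t=1: x=[0.0000 0.0000 0.0000 0.0000 0.0000 8.3700 53.6300] k=[0 0 0 0 0 12 53]
t=2: x=[0.0000 0.0000 0.0000 0.0000 1.6200 15.9150 47.4650] k=[0 0 0 0 0 20 51]
t=3: x=[0.0000 0.0000 0.0000 0.0000 2.7000 21.4850 46.8150] k=[0 0 0 0 3 19 44]
t=4: x=[0.0000 0.0000 0.0000 0.4050 4.7550 20.2150 40.6250] k=[0 0 0 0 7 19 41]
t=5: x=[0.0000 0.0000 0.0000 0.9450 7.6750 20.3500 38.0300] k=[0 0 0 0 10 16 40]
t=6: x=[0.0000 0.0000 0.0000 1.3500 9.4600 18.4300 36.7600] k=[0 0 0 0 7 18 33]
t=7: x=[0.0000 0.0000 0.0000 0.9450 7.5400 18.5400 30.9750] k=[0 0 0 5 11 19 35]
t=8: x=[0.0000 0.0000 0.6750 5.1350 11.2700 20.0800 32.8400] k=[0 0 4 1 15 16 37]
t=9: x=[0.0000 0.5400 3.0550 3.2950 13.2450 18.7000 34.1650] k=[0 4 3 3 12 18 34]
t=10: x=[0.5400 3.3250 3.1350 4.2150 11.5950 19.3500 31.8400] k=[0 0 3 7 8 16 31]
t=11: x=[0.0000 0.4050 3.1350 6.5950 8.9450 16.9450 28.9750] k=[0 0 0 4 7 19 28]
t=12: x=[0.0000 0.0000 0.5400 3.8650 8.2150 18.5950 26.7850] k=[0 0 0 1 11 16 25]
t=13: x=[0.0000 0.0000 0.1350 2.2150 10.3250 16.5400 23.7850] k=[0 0 4 0 14 19 20]
t=14: x=[0.0000 0.5400 2.9200 2.4300 12.7850 18.4600 19.8650] k=[0 3 4 0 15 17 20]
t=15: x=[0.4050 2.7300 3.3250 2.5650 13.2450 17.1350 19.5950] k=[3 6 2 5 13 17 21]
t=16: x=[3.4050 5.0550 2.9450 5.6750 12.4600 17.0000 20.4600] k=[3 6 6 2 9 13 19]
t=17: x=[3.4050 5.5950 5.4600 3.4850 8.5950 13.2700 18.1900] k=[7 5 1 2 7 12 17]
t=18: x=[6.7300 4.7300 1.6750 2.5400 7.0000 12.0000 16.3250] k=[11 7 3 6 7 10 19]
t=19: x=[10.4600 7.0000 3.9450 5.7300 7.2700 10.8100 17.7850] k=[8 6 6 8 11 15 15]
t=20: x=[7.7300 6.2700 6.2700 8.1350 11.1350 14.4600 15.0000] k=[7 3 9 11 10 17 19]
t=21: x=[6.4600 4.3500 8.4600 10.5950 11.0800 16.3250 18.7300] k=[4 8 5 7 10 14 22]
t=22: x=[4.5400 7.0550 5.6750 7.1350 10.1350 14.5400 20.9200] k=[9 7 4 7 6 15 17]
t=23: x=[8.7300 6.8650 4.8100 6.4600 7.3500 14.0550 16.7300] k=[11 7 3 8 8 16 18]
t=24: x=[10.4600 7.0000 4.2150 7.3250 9.0800 15.1900 17.7300] k=[9 3 4 5 13 14 17]

0.1407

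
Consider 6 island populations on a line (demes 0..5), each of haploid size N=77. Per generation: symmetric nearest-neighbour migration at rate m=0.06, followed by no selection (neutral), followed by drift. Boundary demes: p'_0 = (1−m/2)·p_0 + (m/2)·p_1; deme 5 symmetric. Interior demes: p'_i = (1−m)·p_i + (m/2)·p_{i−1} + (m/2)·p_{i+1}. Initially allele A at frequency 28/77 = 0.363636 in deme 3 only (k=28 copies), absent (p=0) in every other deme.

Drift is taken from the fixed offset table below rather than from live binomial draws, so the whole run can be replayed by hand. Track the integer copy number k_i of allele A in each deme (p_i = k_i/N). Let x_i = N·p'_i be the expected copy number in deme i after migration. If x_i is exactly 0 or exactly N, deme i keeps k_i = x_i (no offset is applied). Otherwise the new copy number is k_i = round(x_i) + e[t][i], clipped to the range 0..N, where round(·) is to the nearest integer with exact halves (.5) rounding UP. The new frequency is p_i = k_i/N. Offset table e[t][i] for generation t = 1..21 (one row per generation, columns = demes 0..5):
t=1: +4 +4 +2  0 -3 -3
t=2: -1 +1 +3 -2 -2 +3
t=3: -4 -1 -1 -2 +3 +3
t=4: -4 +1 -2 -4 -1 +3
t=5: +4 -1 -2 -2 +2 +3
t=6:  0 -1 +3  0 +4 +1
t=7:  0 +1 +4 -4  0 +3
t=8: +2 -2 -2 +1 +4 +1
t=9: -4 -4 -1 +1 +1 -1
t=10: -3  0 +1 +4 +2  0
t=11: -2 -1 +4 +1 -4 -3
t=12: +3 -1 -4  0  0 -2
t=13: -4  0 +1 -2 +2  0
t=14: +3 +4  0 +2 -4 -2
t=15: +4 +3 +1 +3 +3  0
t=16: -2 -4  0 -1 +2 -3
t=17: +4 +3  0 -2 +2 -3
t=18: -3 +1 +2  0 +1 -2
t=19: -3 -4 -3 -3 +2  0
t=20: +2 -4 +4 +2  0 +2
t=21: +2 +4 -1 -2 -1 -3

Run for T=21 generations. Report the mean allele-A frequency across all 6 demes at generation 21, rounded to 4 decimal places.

0.0996

t=0: k=[0 0 0 28 0 0]
t=1: x=[0.0000 0.0000 0.8400 26.3200 0.8400 0.0000] k=[0 0 3 26 0 0]
t=2: x=[0.0000 0.0900 3.6000 24.5300 0.7800 0.0000] k=[0 1 7 23 0 0]
t=3: x=[0.0300 1.1500 7.3000 21.8300 0.6900 0.0000] k=[0 0 6 20 4 0]
t=4: x=[0.0000 0.1800 6.2400 19.1000 4.3600 0.1200] k=[0 1 4 15 3 3]
t=5: x=[0.0300 1.0600 4.2400 14.3100 3.3600 3.0000] k=[4 0 2 12 5 6]
t=6: x=[3.8800 0.1800 2.2400 11.4900 5.2400 5.9700] k=[4 0 5 11 9 7]
t=7: x=[3.8800 0.2700 5.0300 10.7600 9.0000 7.0600] k=[4 1 9 7 9 10]
t=8: x=[3.9100 1.3300 8.7000 7.1200 8.9700 9.9700] k=[6 0 7 8 13 11]
t=9: x=[5.8200 0.3900 6.8200 8.1200 12.7900 11.0600] k=[2 0 6 9 14 10]
t=10: x=[1.9400 0.2400 5.9100 9.0600 13.7300 10.1200] k=[0 0 7 13 16 10]
t=11: x=[0.0000 0.2100 6.9700 12.9100 15.7300 10.1800] k=[0 0 11 14 12 7]
t=12: x=[0.0000 0.3300 10.7600 13.8500 11.9100 7.1500] k=[0 0 7 14 12 5]
t=13: x=[0.0000 0.2100 7.0000 13.7300 11.8500 5.2100] k=[0 0 8 12 14 5]
t=14: x=[0.0000 0.2400 7.8800 11.9400 13.6700 5.2700] k=[0 4 8 14 10 3]
t=15: x=[0.1200 4.0000 8.0600 13.7000 9.9100 3.2100] k=[4 7 9 17 13 3]
t=16: x=[4.0900 6.9700 9.1800 16.6400 12.8200 3.3000] k=[2 3 9 16 15 0]
t=17: x=[2.0300 3.1500 9.0300 15.7600 14.5800 0.4500] k=[6 6 9 14 17 0]
t=18: x=[6.0000 6.0900 9.0600 13.9400 16.4000 0.5100] k=[3 7 11 14 17 0]
t=19: x=[3.1200 7.0000 10.9700 14.0000 16.4000 0.5100] k=[0 3 8 11 18 1]
t=20: x=[0.0900 3.0600 7.9400 11.1200 17.2800 1.5100] k=[2 0 12 13 17 4]
t=21: x=[1.9400 0.4200 11.6700 13.0900 16.4900 4.3900] k=[4 4 11 11 15 1]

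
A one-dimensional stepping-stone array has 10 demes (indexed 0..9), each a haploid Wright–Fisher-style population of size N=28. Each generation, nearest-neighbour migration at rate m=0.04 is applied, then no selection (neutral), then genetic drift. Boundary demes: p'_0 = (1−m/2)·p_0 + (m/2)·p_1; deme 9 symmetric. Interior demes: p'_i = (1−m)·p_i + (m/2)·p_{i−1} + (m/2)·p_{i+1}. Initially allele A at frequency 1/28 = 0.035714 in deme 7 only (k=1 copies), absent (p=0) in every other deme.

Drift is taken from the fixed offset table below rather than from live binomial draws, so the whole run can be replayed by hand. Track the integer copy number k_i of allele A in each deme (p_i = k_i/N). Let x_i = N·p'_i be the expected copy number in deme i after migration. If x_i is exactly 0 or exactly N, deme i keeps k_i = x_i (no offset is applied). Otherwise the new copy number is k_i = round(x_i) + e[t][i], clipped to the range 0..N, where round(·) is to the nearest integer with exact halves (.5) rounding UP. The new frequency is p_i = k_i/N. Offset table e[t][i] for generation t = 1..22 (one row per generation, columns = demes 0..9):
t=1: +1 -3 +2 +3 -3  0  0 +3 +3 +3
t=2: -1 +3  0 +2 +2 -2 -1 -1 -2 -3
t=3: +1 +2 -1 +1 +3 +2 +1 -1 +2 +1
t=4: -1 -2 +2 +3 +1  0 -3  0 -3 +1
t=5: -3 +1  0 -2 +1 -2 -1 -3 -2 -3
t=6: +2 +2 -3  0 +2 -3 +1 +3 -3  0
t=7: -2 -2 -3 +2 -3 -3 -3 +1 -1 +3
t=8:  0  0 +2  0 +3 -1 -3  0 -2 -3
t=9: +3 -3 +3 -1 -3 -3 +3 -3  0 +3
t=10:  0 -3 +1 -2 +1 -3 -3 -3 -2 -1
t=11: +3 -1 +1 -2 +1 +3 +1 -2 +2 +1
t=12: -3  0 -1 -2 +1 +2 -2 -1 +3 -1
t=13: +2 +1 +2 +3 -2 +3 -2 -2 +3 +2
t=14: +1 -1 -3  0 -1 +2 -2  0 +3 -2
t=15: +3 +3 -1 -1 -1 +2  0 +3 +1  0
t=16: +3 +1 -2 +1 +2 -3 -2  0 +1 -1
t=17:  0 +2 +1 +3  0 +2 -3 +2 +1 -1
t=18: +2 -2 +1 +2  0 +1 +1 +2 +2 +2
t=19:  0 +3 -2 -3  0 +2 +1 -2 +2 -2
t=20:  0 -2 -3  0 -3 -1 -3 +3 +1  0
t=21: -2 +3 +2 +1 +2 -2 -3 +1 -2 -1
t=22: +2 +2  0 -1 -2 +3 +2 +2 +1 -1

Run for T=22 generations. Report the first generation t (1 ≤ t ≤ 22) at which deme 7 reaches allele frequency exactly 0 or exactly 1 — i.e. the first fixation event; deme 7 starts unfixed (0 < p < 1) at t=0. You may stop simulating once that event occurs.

t=0: k=[0 0 0 0 0 0 0 1 0 0]
t=1: x=[0.0000 0.0000 0.0000 0.0000 0.0000 0.0000 0.0200 0.9600 0.0200 0.0000] k=[0 0 0 0 0 0 0 4 3 0]
t=2: x=[0.0000 0.0000 0.0000 0.0000 0.0000 0.0000 0.0800 3.9000 2.9600 0.0600] k=[0 0 0 0 0 0 0 3 1 0]
t=3: x=[0.0000 0.0000 0.0000 0.0000 0.0000 0.0000 0.0600 2.9000 1.0200 0.0200] k=[0 0 0 0 0 0 1 2 3 1]
t=4: x=[0.0000 0.0000 0.0000 0.0000 0.0000 0.0200 1.0000 2.0000 2.9400 1.0400] k=[0 0 0 0 0 0 0 2 0 2]
t=5: x=[0.0000 0.0000 0.0000 0.0000 0.0000 0.0000 0.0400 1.9200 0.0800 1.9600] k=[0 0 0 0 0 0 0 0 0 0]

5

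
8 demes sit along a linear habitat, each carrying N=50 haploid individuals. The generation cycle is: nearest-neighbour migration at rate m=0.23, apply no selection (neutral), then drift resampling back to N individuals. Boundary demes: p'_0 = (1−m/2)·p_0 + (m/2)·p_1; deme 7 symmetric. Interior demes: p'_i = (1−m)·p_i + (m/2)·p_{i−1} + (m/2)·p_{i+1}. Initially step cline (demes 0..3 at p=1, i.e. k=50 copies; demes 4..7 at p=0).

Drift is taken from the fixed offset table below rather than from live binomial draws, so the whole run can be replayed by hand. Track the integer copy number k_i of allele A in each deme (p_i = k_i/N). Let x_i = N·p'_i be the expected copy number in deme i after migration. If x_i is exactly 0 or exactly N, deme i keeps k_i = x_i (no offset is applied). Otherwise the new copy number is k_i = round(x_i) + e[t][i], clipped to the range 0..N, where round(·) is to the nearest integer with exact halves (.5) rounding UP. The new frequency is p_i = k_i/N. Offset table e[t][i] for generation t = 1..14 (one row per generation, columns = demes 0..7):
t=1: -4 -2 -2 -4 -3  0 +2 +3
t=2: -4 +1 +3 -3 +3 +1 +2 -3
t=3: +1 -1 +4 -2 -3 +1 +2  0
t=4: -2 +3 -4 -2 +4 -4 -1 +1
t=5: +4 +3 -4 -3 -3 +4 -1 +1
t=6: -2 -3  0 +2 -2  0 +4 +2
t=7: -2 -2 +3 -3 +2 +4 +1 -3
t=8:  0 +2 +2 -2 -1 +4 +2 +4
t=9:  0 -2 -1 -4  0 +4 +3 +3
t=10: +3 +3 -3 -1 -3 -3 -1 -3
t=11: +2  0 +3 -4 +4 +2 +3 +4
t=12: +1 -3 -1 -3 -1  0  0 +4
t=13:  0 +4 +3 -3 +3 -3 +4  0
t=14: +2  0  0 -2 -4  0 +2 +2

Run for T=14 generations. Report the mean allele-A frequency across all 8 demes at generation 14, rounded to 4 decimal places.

t=0: k=[50 50 50 50 0 0 0 0]
t=1: x=[50.0000 50.0000 50.0000 44.2500 5.7500 0.0000 0.0000 0.0000] k=[50 50 50 40 3 0 0 0]
t=2: x=[50.0000 50.0000 48.8500 36.8950 6.9100 0.3450 0.0000 0.0000] k=[50 50 50 34 10 1 0 0]
t=3: x=[50.0000 50.0000 48.1600 33.0800 11.7250 1.9200 0.1150 0.0000] k=[50 50 50 31 9 3 2 0]
t=4: x=[50.0000 50.0000 47.8150 30.6550 10.8400 3.5750 1.8850 0.2300] k=[50 50 44 29 15 0 1 1]
t=5: x=[50.0000 49.3100 42.9650 29.1150 14.8850 1.8400 0.8850 1.0000] k=[50 50 39 26 12 6 0 2]
t=6: x=[50.0000 48.7350 38.7700 25.8850 12.9200 6.0000 0.9200 1.7700] k=[50 46 39 28 11 6 5 4]
t=7: x=[49.5400 45.6550 38.5400 27.3100 12.3800 6.4600 5.0000 4.1150] k=[48 44 42 24 14 10 6 1]
t=8: x=[47.5400 44.2300 40.1600 24.9200 14.6900 10.0000 5.8850 1.5750] k=[48 46 42 23 14 14 8 6]
t=9: x=[47.7700 45.7700 40.2750 24.1500 15.0350 13.3100 8.4600 6.2300] k=[48 44 39 20 15 17 11 9]
t=10: x=[47.5400 43.8850 37.3900 21.6100 15.8050 16.0800 11.4600 9.2300] k=[50 47 34 21 13 13 10 6]
t=11: x=[49.6550 45.8500 34.0000 21.5750 13.9200 12.6550 9.8850 6.4600] k=[50 46 37 18 18 15 13 10]
t=12: x=[49.5400 45.4250 35.8500 20.1850 17.6550 15.1150 12.8850 10.3450] k=[50 42 35 17 17 15 13 14]
t=13: x=[49.0800 42.1150 33.7350 19.0700 16.7700 15.0000 13.3450 13.8850] k=[49 46 37 16 20 12 17 14]
t=14: x=[48.6550 45.3100 35.6200 18.8750 18.6200 13.4950 16.0800 14.3450] k=[50 45 36 17 15 13 18 16]

0.5250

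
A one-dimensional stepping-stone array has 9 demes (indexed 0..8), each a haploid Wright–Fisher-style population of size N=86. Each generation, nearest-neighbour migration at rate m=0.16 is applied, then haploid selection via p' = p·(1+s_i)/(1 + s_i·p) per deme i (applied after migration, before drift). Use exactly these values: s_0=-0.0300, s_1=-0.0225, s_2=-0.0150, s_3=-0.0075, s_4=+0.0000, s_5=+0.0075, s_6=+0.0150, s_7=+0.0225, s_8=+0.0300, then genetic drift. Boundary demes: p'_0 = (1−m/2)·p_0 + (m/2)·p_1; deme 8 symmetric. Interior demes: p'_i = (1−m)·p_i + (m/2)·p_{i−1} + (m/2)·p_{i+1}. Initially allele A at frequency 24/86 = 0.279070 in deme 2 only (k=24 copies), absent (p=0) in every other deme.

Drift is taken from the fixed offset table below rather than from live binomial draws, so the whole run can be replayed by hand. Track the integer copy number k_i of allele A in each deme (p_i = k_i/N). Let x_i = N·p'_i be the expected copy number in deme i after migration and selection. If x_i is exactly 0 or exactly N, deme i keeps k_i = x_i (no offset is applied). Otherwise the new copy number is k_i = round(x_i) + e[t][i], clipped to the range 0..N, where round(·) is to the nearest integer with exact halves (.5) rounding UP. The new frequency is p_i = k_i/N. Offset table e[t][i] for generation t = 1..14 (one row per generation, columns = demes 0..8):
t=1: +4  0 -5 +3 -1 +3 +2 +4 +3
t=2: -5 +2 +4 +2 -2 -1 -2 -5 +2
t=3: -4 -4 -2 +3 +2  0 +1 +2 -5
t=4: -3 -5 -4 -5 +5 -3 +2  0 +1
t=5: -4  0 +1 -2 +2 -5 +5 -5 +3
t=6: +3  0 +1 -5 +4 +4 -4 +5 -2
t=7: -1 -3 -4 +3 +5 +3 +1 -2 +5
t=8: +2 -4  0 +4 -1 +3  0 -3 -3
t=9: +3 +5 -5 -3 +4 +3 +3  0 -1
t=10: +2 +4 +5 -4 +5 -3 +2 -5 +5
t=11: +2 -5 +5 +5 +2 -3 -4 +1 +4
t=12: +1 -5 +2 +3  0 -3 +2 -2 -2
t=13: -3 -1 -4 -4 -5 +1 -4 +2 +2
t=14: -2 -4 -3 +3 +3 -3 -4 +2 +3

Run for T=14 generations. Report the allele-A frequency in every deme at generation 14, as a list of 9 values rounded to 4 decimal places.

t=0: k=[0 0 24 0 0 0 0 0 0]
t=1: x=[0.0000 1.8777 19.9277 1.9059 0.0000 0.0000 0.0000 0.0000 0.0000] k=[0 2 15 5 0 0 0 0 0]
t=2: x=[0.1552 2.8173 12.9924 5.3620 0.4000 0.0000 0.0000 0.0000 0.0000] k=[0 5 17 7 0 0 0 0 0]
t=3: x=[0.3881 5.4428 15.0514 7.1902 0.5600 0.0000 0.0000 0.0000 0.0000] k=[0 1 13 10 3 0 0 0 0]
t=4: x=[0.0776 1.8386 11.6470 9.6155 3.3200 0.2418 0.0000 0.0000 0.0000] k=[0 0 8 5 8 0 0 0 0]
t=5: x=[0.0000 0.6257 7.0219 5.4415 7.1200 0.6448 0.0000 0.0000 0.0000] k=[0 1 8 3 9 0 0 0 0]
t=6: x=[0.0776 1.4473 6.9429 3.8522 7.8000 0.7254 0.0000 0.0000 0.0000] k=[3 1 8 0 12 5 0 0 0]
t=7: x=[2.7575 1.6821 6.7060 1.5882 10.4800 5.1964 0.4060 0.0000 0.0000] k=[2 0 3 5 15 8 1 0 0]
t=8: x=[1.7859 0.3910 2.8777 5.6005 13.6400 8.0544 1.5018 0.0818 0.0000] k=[4 0 3 10 13 11 2 0 0]
t=9: x=[3.5742 0.5475 3.2721 9.6155 12.6000 10.5087 2.5972 0.1636 0.0000] k=[7 6 0 7 17 14 6 0 0]
t=10: x=[6.7286 5.4820 1.0246 7.1902 15.9600 13.6858 6.2457 0.4907 0.0000] k=[9 9 6 3 21 11 8 0 0]
t=11: x=[8.7575 8.5826 5.9162 4.6468 18.7600 11.6350 7.7038 0.6543 0.0000] k=[11 4 11 10 21 9 4 2 0]
t=12: x=[10.1638 5.0115 10.2231 10.8882 19.1600 9.6237 4.3004 2.0439 0.1648] k=[11 0 12 14 19 7 6 0 0]
t=13: x=[9.8512 1.7995 11.0536 14.1508 17.6400 7.9336 5.6785 0.4907 0.0000] k=[7 1 7 10 13 9 2 2 0]
t=14: x=[6.3388 1.9169 6.6665 9.9337 12.4400 8.8190 2.5972 1.8805 0.1648] k=[4 0 4 13 15 6 0 4 3]

[0.0465, 0.0000, 0.0465, 0.1512, 0.1744, 0.0698, 0.0000, 0.0465, 0.0349]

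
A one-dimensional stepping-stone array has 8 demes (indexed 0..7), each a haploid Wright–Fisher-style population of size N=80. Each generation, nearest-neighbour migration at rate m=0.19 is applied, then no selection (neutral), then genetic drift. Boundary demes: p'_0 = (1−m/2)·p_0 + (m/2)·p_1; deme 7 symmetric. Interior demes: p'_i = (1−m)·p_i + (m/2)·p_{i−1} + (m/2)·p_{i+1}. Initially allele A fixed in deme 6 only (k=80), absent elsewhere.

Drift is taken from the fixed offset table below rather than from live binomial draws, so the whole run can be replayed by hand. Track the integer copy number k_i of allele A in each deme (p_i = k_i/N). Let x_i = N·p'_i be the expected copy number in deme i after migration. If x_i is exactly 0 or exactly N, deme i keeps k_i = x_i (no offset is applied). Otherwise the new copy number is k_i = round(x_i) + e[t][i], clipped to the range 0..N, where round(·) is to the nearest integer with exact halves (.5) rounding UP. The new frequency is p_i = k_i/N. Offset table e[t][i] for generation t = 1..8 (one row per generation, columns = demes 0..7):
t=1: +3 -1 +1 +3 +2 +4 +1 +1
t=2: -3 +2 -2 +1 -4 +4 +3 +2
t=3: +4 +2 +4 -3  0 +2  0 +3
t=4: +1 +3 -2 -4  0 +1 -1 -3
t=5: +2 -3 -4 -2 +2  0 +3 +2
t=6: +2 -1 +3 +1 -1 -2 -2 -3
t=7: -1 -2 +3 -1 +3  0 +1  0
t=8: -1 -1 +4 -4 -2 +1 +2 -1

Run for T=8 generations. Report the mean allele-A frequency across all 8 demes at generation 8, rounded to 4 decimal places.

0.1625

t=0: k=[0 0 0 0 0 0 80 0]
t=1: x=[0.0000 0.0000 0.0000 0.0000 0.0000 7.6000 64.8000 7.6000] k=[0 0 0 0 0 12 66 9]
t=2: x=[0.0000 0.0000 0.0000 0.0000 1.1400 15.9900 55.4550 14.4150] k=[0 0 0 0 0 20 58 16]
t=3: x=[0.0000 0.0000 0.0000 0.0000 1.9000 21.7100 50.4000 19.9900] k=[0 0 0 0 2 24 50 23]
t=4: x=[0.0000 0.0000 0.0000 0.1900 3.9000 24.3800 44.9650 25.5650] k=[0 0 0 0 4 25 44 23]
t=5: x=[0.0000 0.0000 0.0000 0.3800 5.6150 24.8100 40.2000 24.9950] k=[0 0 0 0 8 25 43 27]
t=6: x=[0.0000 0.0000 0.0000 0.7600 8.8550 25.0950 39.7700 28.5200] k=[0 0 0 2 8 23 38 26]
t=7: x=[0.0000 0.0000 0.1900 2.3800 8.8550 23.0000 35.4350 27.1400] k=[0 0 3 1 12 23 36 27]
t=8: x=[0.0000 0.2850 2.5250 2.2350 12.0000 23.1900 33.9100 27.8550] k=[0 0 7 0 10 24 36 27]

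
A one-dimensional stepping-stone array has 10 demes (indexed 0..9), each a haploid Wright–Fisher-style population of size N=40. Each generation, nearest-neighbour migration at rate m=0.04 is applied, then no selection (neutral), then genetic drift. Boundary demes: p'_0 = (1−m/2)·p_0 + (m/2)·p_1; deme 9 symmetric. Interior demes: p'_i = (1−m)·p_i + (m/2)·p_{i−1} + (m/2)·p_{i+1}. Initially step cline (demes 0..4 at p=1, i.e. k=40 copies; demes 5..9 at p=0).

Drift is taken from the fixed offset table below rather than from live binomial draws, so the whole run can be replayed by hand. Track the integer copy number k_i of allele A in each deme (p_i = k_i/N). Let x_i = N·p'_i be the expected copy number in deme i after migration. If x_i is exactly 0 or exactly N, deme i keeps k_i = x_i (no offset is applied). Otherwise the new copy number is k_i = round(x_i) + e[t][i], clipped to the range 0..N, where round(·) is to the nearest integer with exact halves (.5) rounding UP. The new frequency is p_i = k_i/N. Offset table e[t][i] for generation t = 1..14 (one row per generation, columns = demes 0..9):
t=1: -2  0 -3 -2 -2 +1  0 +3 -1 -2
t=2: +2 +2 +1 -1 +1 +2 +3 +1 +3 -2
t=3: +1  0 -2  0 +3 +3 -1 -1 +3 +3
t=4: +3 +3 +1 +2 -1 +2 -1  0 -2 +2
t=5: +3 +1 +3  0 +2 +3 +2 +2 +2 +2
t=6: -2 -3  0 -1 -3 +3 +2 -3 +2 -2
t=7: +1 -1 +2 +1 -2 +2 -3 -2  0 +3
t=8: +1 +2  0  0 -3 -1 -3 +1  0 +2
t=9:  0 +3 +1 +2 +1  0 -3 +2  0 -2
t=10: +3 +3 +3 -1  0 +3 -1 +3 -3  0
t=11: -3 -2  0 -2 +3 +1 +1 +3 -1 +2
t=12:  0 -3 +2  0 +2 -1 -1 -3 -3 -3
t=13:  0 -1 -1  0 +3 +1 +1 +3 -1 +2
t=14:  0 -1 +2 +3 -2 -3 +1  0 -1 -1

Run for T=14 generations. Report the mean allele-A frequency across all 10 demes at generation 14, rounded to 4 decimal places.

0.5825

t=0: k=[40 40 40 40 40 0 0 0 0 0]
t=1: x=[40.0000 40.0000 40.0000 40.0000 39.2000 0.8000 0.0000 0.0000 0.0000 0.0000] k=[40 40 40 40 37 2 0 0 0 0]
t=2: x=[40.0000 40.0000 40.0000 39.9400 36.3600 2.6600 0.0400 0.0000 0.0000 0.0000] k=[40 40 40 39 37 5 3 0 0 0]
t=3: x=[40.0000 40.0000 39.9800 38.9800 36.4000 5.6000 2.9800 0.0600 0.0000 0.0000] k=[40 40 38 39 39 9 2 0 0 0]
t=4: x=[40.0000 39.9600 38.0600 38.9800 38.4000 9.4600 2.1000 0.0400 0.0000 0.0000] k=[40 40 39 40 37 11 1 0 0 0]
t=5: x=[40.0000 39.9800 39.0400 39.9200 36.5400 11.3200 1.1800 0.0200 0.0000 0.0000] k=[40 40 40 40 39 14 3 2 0 0]
t=6: x=[40.0000 40.0000 40.0000 39.9800 38.5200 14.2800 3.2000 1.9800 0.0400 0.0000] k=[40 40 40 39 36 17 5 0 2 0]
t=7: x=[40.0000 40.0000 39.9800 38.9600 35.6800 17.1400 5.1400 0.1400 1.9200 0.0400] k=[40 40 40 40 34 19 2 0 2 3]
t=8: x=[40.0000 40.0000 40.0000 39.8800 33.8200 18.9600 2.3000 0.0800 1.9800 2.9800] k=[40 40 40 40 31 18 0 1 2 5]
t=9: x=[40.0000 40.0000 40.0000 39.8200 30.9200 17.9000 0.3800 1.0000 2.0400 4.9400] k=[40 40 40 40 32 18 0 3 2 3]
t=10: x=[40.0000 40.0000 40.0000 39.8400 31.8800 17.9200 0.4200 2.9200 2.0400 2.9800] k=[40 40 40 39 32 21 0 6 0 3]
t=11: x=[40.0000 40.0000 39.9800 38.8800 31.9200 20.8000 0.5400 5.7600 0.1800 2.9400] k=[40 40 40 37 35 22 2 9 0 5]
t=12: x=[40.0000 40.0000 39.9400 37.0200 34.7800 21.8600 2.5400 8.6800 0.2800 4.9000] k=[40 40 40 37 37 21 2 6 0 2]
t=13: x=[40.0000 40.0000 39.9400 37.0600 36.6800 20.9400 2.4600 5.8000 0.1600 1.9600] k=[40 40 39 37 40 22 3 9 0 4]
t=14: x=[40.0000 39.9800 38.9800 37.1000 39.5800 21.9800 3.5000 8.7000 0.2600 3.9200] k=[40 39 40 40 38 19 5 9 0 3]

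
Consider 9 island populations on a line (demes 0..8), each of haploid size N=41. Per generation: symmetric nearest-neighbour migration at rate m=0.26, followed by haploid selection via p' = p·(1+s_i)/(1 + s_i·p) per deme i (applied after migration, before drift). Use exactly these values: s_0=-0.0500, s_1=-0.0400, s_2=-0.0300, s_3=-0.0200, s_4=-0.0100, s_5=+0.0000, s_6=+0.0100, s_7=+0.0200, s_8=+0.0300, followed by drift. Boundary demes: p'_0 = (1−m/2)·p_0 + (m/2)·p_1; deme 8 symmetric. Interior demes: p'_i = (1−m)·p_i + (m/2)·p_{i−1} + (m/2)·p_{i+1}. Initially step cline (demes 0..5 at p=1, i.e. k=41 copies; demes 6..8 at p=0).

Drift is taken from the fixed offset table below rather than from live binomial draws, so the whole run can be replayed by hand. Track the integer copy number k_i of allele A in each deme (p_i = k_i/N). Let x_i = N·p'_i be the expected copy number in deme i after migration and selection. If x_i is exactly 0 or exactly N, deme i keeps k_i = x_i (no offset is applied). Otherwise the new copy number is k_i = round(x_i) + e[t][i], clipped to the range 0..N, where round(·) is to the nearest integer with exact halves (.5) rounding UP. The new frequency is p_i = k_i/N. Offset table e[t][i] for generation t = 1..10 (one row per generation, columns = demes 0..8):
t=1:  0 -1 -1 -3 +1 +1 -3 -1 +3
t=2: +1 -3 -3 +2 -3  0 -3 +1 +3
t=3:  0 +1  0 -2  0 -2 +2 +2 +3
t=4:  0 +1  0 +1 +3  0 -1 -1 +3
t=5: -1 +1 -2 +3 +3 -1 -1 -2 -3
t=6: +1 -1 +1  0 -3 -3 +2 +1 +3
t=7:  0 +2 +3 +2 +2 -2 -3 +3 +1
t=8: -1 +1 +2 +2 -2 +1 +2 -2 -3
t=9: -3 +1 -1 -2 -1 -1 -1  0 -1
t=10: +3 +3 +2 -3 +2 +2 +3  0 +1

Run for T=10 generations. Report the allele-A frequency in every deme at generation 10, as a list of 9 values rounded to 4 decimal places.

t=0: k=[41 41 41 41 41 41 0 0 0]
t=1: x=[41.0000 41.0000 41.0000 41.0000 41.0000 35.6700 5.3763 0.0000 0.0000] k=[41 41 41 41 41 37 2 0 0]
t=2: x=[41.0000 41.0000 41.0000 41.0000 40.4748 32.9700 6.3432 0.2652 0.0000] k=[41 41 41 41 37 33 3 1 0]
t=3: x=[41.0000 41.0000 41.0000 40.4695 36.9636 29.6200 6.6956 1.1520 0.1339] k=[41 41 41 38 37 28 9 3 3]
t=4: x=[41.0000 41.0000 40.5981 38.2079 35.9154 26.7000 10.7688 3.8485 3.0832] k=[41 41 41 39 39 27 10 3 6]
t=5: x=[41.0000 41.0000 40.7320 39.2260 37.4072 26.3500 11.3816 4.3768 5.7547] k=[41 41 39 41 40 25 10 2 3]
t=6: x=[41.0000 40.7292 39.4759 40.6021 38.1535 25.0000 10.9899 3.2284 2.9499] k=[41 40 40 41 35 22 13 4 6]
t=7: x=[40.8632 40.0946 40.1037 40.0718 34.0321 22.5200 13.0885 5.5240 5.8875] k=[41 41 41 41 36 21 10 9 7]
t=8: x=[41.0000 41.0000 41.0000 40.3369 34.6462 21.5200 11.3816 9.0084 7.4383] k=[41 41 41 41 33 23 13 7 4]
t=9: x=[41.0000 41.0000 41.0000 39.9393 32.6735 23.0000 13.6103 7.5107 4.5072] k=[41 41 41 38 32 22 13 8 4]
t=10: x=[41.0000 41.0000 40.5981 37.5466 31.4063 22.1300 13.6103 8.2598 4.6403] k=[41 41 41 35 33 24 17 8 6]

[1.0000, 1.0000, 1.0000, 0.8537, 0.8049, 0.5854, 0.4146, 0.1951, 0.1463]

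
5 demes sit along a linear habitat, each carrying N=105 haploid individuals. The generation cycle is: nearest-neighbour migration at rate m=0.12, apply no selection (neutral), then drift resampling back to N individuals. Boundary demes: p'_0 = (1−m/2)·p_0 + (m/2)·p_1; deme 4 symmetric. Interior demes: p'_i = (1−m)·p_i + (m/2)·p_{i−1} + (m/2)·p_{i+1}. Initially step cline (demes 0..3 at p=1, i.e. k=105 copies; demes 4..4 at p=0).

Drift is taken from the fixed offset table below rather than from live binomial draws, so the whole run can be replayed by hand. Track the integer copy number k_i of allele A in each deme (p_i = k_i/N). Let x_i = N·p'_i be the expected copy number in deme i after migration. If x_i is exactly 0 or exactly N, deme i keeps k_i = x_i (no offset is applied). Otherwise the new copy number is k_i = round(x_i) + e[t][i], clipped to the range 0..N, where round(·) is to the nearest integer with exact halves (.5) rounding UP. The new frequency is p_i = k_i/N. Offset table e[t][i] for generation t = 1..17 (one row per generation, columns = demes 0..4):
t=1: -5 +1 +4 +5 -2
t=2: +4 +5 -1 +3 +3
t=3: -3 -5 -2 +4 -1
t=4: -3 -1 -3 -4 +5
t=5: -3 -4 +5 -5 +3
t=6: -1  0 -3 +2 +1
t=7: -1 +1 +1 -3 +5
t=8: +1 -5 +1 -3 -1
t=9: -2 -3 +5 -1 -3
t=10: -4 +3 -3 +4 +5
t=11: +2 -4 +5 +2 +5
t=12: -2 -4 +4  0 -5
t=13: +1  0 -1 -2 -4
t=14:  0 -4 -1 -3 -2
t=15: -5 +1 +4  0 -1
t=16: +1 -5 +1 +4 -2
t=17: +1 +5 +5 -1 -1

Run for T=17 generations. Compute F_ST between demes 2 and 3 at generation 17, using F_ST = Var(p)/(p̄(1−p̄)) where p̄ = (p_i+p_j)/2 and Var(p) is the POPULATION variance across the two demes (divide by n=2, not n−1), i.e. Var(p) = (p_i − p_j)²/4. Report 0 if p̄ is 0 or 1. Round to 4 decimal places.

t=0: k=[105 105 105 105 0]
t=1: x=[105.0000 105.0000 105.0000 98.7000 6.3000] k=[105 105 105 104 4]
t=2: x=[105.0000 105.0000 104.9400 98.0600 10.0000] k=[105 105 104 101 13]
t=3: x=[105.0000 104.9400 103.8800 95.9000 18.2800] k=[105 100 102 100 17]
t=4: x=[104.7000 100.4200 101.7600 95.1400 21.9800] k=[102 99 99 91 27]
t=5: x=[101.8200 99.1800 98.5200 87.6400 30.8400] k=[99 95 104 83 34]
t=6: x=[98.7600 95.7800 102.2000 81.3200 36.9400] k=[98 96 99 83 38]
t=7: x=[97.8800 96.3000 97.8600 81.2600 40.7000] k=[97 97 99 78 46]
t=8: x=[97.0000 97.1200 97.6200 77.3400 47.9200] k=[98 92 99 74 47]
t=9: x=[97.6400 92.7800 97.0800 73.8800 48.6200] k=[96 90 102 73 46]
t=10: x=[95.6400 91.0800 99.5400 73.1200 47.6200] k=[92 94 97 77 53]
t=11: x=[92.1200 94.0600 95.6200 76.7600 54.4400] k=[94 90 101 79 59]
t=12: x=[93.7600 90.9000 99.0200 79.1200 60.2000] k=[92 87 103 79 55]
t=13: x=[91.7000 88.2600 100.6000 79.0000 56.4400] k=[93 88 100 77 52]
t=14: x=[92.7000 89.0200 97.9000 76.8800 53.5000] k=[93 85 97 74 52]
t=15: x=[92.5200 86.2000 94.9000 74.0600 53.3200] k=[88 87 99 74 52]
t=16: x=[87.9400 87.7800 96.7800 74.1800 53.3200] k=[89 83 98 78 51]
t=17: x=[88.6400 84.2600 95.9000 77.5800 52.6200] k=[90 89 101 77 52]

0.1011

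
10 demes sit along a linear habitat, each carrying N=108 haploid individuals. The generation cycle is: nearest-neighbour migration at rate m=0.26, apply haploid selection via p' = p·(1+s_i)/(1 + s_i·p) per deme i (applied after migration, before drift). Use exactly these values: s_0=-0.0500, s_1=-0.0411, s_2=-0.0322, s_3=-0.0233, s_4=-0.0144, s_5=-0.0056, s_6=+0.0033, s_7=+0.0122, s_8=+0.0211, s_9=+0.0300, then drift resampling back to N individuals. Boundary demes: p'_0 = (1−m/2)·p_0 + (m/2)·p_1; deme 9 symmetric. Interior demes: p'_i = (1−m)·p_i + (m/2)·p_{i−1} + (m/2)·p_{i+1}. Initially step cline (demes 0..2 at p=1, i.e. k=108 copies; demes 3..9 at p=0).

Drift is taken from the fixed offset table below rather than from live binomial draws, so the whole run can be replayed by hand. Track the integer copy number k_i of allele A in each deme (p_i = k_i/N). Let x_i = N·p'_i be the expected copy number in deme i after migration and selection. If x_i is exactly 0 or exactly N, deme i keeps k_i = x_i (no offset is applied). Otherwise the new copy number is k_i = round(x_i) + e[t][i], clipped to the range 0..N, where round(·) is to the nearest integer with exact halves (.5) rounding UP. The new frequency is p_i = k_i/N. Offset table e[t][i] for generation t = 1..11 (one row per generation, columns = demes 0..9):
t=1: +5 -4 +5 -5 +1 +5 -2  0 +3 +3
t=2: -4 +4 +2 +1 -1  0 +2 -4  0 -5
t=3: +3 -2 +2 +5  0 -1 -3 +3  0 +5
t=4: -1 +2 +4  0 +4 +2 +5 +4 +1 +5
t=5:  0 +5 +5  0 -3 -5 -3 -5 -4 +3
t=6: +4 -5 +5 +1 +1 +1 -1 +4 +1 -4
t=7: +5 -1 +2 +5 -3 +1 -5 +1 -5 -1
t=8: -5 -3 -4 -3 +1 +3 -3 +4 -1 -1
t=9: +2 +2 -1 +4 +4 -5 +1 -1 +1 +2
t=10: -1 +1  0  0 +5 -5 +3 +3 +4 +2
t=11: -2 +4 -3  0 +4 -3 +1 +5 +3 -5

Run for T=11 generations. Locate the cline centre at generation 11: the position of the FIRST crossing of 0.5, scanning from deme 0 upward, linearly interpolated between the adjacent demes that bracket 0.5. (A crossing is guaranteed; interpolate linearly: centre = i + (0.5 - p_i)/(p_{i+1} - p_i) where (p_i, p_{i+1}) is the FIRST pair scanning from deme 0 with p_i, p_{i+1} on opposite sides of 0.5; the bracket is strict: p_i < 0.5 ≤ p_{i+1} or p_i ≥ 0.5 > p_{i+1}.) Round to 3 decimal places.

t=0: k=[108 108 108 0 0 0 0 0 0 0]
t=1: x=[108.0000 108.0000 93.5553 13.7545 0.0000 0.0000 0.0000 0.0000 0.0000 0.0000] k=[108 108 99 9 0 0 0 0 0 0]
t=2: x=[108.0000 106.7804 87.9409 19.1557 1.1533 0.0000 0.0000 0.0000 0.0000 0.0000] k=[108 108 90 20 0 0 0 0 0 0]
t=3: x=[108.0000 105.5620 82.6099 26.0314 2.5634 0.0000 0.0000 0.0000 0.0000 0.0000] k=[108 104 85 31 3 0 0 0 0 0]
t=4: x=[107.4528 101.8096 79.7729 33.8299 6.1651 0.3878 0.0000 0.0000 0.0000 0.0000] k=[106 104 84 34 10 2 0 0 0 0]
t=5: x=[105.6237 101.4049 79.4174 36.8059 11.9253 2.7648 0.2609 0.0000 0.0000 0.0000] k=[106 106 84 37 9 0 0 0 0 0]
t=6: x=[105.8968 102.9414 80.0778 38.8814 11.3221 1.1635 0.0000 0.0000 0.0000 0.0000] k=[108 98 85 40 12 2 0 0 0 0]
t=7: x=[106.6324 97.2092 80.1692 41.6054 14.1606 3.0235 0.2609 0.0000 0.0000 0.0000] k=[108 96 82 47 11 4 0 0 0 0]
t=8: x=[106.3591 95.2764 78.5746 46.2456 14.5860 4.3664 0.5217 0.0000 0.0000 0.0000] k=[101 92 75 43 16 7 0 0 0 0]
t=9: x=[99.4341 90.3490 72.2719 43.0382 18.1202 7.2221 0.9130 0.0000 0.0000 0.0000] k=[101 92 71 47 22 2 2 0 0 0]
t=10: x=[99.4341 89.8141 69.8059 46.2456 22.3915 4.5753 1.7456 0.2632 0.0000 0.0000] k=[98 91 70 46 27 0 5 3 0 0]
t=11: x=[96.5765 88.5188 68.7964 46.0263 25.6750 4.1376 4.1030 2.9041 0.3982 0.0000] k=[95 93 66 46 30 1 5 8 3 0]

2.600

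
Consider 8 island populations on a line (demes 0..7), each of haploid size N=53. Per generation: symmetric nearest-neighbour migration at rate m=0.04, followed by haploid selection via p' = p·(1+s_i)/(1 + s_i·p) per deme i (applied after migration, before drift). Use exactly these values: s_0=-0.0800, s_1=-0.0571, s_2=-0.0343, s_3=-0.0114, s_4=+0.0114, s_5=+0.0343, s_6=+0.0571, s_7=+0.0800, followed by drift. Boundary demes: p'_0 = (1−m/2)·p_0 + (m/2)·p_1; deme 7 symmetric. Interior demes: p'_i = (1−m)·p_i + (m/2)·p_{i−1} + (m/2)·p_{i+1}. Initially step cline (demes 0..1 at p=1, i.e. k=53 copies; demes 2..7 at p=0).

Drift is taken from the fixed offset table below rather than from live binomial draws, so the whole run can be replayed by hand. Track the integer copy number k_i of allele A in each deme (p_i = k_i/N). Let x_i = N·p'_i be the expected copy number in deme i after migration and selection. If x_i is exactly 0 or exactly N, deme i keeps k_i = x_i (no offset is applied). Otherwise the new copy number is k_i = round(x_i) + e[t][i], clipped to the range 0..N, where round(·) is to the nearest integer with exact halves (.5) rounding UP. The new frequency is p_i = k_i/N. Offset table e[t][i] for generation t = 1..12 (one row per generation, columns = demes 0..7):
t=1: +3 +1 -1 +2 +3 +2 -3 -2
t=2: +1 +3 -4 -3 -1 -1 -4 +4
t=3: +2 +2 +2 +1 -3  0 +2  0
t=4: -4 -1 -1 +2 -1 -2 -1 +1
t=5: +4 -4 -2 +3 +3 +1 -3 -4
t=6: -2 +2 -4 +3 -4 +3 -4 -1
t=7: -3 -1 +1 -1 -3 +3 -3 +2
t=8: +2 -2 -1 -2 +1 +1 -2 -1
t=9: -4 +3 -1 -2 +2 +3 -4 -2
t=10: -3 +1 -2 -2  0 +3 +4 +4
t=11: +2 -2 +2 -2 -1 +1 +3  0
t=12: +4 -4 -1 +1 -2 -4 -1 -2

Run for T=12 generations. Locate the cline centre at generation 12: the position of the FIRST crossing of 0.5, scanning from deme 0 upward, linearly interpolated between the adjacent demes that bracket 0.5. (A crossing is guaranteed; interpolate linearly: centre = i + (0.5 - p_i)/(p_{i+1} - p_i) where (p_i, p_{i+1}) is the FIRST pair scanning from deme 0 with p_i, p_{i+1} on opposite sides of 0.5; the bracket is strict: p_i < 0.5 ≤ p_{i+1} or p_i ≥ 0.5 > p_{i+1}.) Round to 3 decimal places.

1.297

t=0: k=[53 53 0 0 0 0 0 0]
t=1: x=[53.0000 51.8772 1.0243 0.0000 0.0000 0.0000 0.0000 0.0000] k=[53 53 0 0 0 0 0 0]
t=2: x=[53.0000 51.8772 1.0243 0.0000 0.0000 0.0000 0.0000 0.0000] k=[53 53 0 0 0 0 0 0]
t=3: x=[53.0000 51.8772 1.0243 0.0000 0.0000 0.0000 0.0000 0.0000] k=[53 53 3 0 0 0 0 0]
t=4: x=[53.0000 51.9407 3.8146 0.0593 0.0000 0.0000 0.0000 0.0000] k=[53 51 3 2 0 0 0 0]
t=5: x=[52.9565 49.9135 3.8146 1.9583 0.0405 0.0000 0.0000 0.0000] k=[53 46 2 5 3 0 0 0]
t=6: x=[52.8479 44.8632 2.8446 4.8493 3.0120 0.0621 0.0000 0.0000] k=[51 47 0 8 0 3 0 0]
t=7: x=[50.7468 45.7812 1.0630 7.6050 0.2225 2.9732 0.0634 0.0000] k=[48 45 2 7 0 6 0 0]
t=8: x=[47.5453 43.7600 2.8640 6.6927 0.2629 5.9354 0.1268 0.0000] k=[50 42 2 5 1 7 0 0]
t=9: x=[49.5829 40.8171 2.7670 4.8096 1.2134 6.9409 0.1480 0.0000] k=[46 44 2 3 3 10 0 0]
t=10: x=[45.4352 42.7216 2.7670 2.9479 3.1737 9.9293 0.2114 0.0000] k=[42 44 1 1 3 13 4 0]
t=11: x=[41.2974 42.6179 1.7984 1.0284 3.1939 12.9471 4.3150 0.0864] k=[43 41 4 0 2 14 7 0]
t=12: x=[42.2638 39.7236 4.5138 0.1186 2.2240 13.9641 7.3443 0.1512] k=[46 36 4 1 0 10 6 0]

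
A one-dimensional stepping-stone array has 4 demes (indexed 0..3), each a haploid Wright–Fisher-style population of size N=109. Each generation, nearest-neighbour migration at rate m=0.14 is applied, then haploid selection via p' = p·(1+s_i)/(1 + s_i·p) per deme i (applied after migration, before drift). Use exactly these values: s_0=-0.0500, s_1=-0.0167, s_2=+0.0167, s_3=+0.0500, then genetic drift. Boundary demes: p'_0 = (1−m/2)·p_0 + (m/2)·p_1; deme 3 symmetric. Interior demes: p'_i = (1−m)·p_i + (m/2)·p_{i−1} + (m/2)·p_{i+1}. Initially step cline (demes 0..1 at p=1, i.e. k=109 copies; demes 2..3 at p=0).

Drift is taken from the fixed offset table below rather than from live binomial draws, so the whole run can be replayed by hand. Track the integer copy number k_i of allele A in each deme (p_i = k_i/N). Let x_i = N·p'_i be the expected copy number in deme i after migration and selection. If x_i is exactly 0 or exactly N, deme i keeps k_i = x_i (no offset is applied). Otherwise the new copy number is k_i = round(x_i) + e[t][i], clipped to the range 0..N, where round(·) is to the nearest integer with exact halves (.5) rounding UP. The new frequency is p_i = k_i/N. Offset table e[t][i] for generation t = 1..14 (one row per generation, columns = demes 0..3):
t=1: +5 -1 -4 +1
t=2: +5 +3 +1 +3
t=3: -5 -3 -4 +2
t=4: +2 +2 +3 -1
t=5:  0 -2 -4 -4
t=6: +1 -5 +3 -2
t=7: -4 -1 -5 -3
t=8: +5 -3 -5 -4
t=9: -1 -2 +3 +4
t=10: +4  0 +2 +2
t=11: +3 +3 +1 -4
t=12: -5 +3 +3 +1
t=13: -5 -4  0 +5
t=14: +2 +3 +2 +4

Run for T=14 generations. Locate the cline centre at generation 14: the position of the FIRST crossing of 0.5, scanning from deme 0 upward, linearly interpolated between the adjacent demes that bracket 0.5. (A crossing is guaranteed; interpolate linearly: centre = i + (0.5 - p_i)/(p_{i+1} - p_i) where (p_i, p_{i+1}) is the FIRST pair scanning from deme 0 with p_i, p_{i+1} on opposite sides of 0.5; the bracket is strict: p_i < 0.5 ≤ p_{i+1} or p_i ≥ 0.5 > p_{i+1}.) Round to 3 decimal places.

1.370

t=0: k=[109 109 0 0]
t=1: x=[109.0000 101.2496 7.7484 0.0000] k=[109 100 4 0]
t=2: x=[108.3370 93.6897 10.5974 0.2940] k=[109 97 12 3]
t=3: x=[108.1161 91.6457 17.5626 3.8052] k=[103 89 14 6]
t=4: x=[101.6773 84.4108 18.9479 6.8673] k=[104 86 22 6]
t=5: x=[102.4304 82.4432 25.6837 7.4517] k=[102 80 22 3]
t=6: x=[100.0474 77.1013 25.0481 4.5375] k=[101 72 28 3]
t=7: x=[98.4930 70.5318 29.6864 4.9767] k=[94 70 25 2]
t=8: x=[91.5824 68.1006 26.8739 3.7842] k=[97 65 22 0]
t=9: x=[94.1129 63.7851 23.7765 1.6159] k=[93 62 27 6]
t=10: x=[90.0400 61.2686 28.3258 7.8167] k=[94 61 30 10]
t=11: x=[90.9300 60.6874 31.1371 11.9077] k=[94 64 32 8]
t=12: x=[91.1474 63.4140 32.9394 10.1191] k=[86 66 36 11]
t=13: x=[83.6149 64.8584 36.7524 13.3097] k=[79 61 37 18]
t=14: x=[76.5840 60.1264 37.7577 20.1181] k=[79 63 40 24]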